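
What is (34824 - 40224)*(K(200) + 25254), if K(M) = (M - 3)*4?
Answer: -140626800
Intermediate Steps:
K(M) = -12 + 4*M (K(M) = (-3 + M)*4 = -12 + 4*M)
(34824 - 40224)*(K(200) + 25254) = (34824 - 40224)*((-12 + 4*200) + 25254) = -5400*((-12 + 800) + 25254) = -5400*(788 + 25254) = -5400*26042 = -140626800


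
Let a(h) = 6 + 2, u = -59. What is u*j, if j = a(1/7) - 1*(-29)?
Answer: -2183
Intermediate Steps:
a(h) = 8
j = 37 (j = 8 - 1*(-29) = 8 + 29 = 37)
u*j = -59*37 = -2183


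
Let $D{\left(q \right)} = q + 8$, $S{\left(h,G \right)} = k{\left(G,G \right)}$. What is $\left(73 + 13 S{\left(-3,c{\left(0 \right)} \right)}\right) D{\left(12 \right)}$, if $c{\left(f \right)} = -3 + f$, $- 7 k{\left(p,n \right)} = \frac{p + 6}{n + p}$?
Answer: $\frac{10350}{7} \approx 1478.6$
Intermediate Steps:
$k{\left(p,n \right)} = - \frac{6 + p}{7 \left(n + p\right)}$ ($k{\left(p,n \right)} = - \frac{\left(p + 6\right) \frac{1}{n + p}}{7} = - \frac{\left(6 + p\right) \frac{1}{n + p}}{7} = - \frac{\frac{1}{n + p} \left(6 + p\right)}{7} = - \frac{6 + p}{7 \left(n + p\right)}$)
$S{\left(h,G \right)} = \frac{-6 - G}{14 G}$ ($S{\left(h,G \right)} = \frac{-6 - G}{7 \left(G + G\right)} = \frac{-6 - G}{7 \cdot 2 G} = \frac{\frac{1}{2 G} \left(-6 - G\right)}{7} = \frac{-6 - G}{14 G}$)
$D{\left(q \right)} = 8 + q$
$\left(73 + 13 S{\left(-3,c{\left(0 \right)} \right)}\right) D{\left(12 \right)} = \left(73 + 13 \frac{-6 - \left(-3 + 0\right)}{14 \left(-3 + 0\right)}\right) \left(8 + 12\right) = \left(73 + 13 \frac{-6 - -3}{14 \left(-3\right)}\right) 20 = \left(73 + 13 \cdot \frac{1}{14} \left(- \frac{1}{3}\right) \left(-6 + 3\right)\right) 20 = \left(73 + 13 \cdot \frac{1}{14} \left(- \frac{1}{3}\right) \left(-3\right)\right) 20 = \left(73 + 13 \cdot \frac{1}{14}\right) 20 = \left(73 + \frac{13}{14}\right) 20 = \frac{1035}{14} \cdot 20 = \frac{10350}{7}$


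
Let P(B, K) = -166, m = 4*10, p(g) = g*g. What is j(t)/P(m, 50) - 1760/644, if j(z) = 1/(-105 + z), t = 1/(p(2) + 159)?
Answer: -1249980317/457388764 ≈ -2.7329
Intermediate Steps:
p(g) = g²
m = 40
t = 1/163 (t = 1/(2² + 159) = 1/(4 + 159) = 1/163 ≈ 0.0061350)
j(t)/P(m, 50) - 1760/644 = 1/((-105 + 1/163)*(-166)) - 1760/644 = -1/166/(-17114/163) - 1760*1/644 = -163/17114*(-1/166) - 440/161 = 163/2840924 - 440/161 = -1249980317/457388764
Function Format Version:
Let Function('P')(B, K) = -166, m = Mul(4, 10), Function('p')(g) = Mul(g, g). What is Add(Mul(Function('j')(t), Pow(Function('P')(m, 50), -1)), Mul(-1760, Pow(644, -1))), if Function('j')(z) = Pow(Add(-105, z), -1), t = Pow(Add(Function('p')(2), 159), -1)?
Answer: Rational(-1249980317, 457388764) ≈ -2.7329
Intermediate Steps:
Function('p')(g) = Pow(g, 2)
m = 40
t = Rational(1, 163) (t = Pow(Add(Pow(2, 2), 159), -1) = Pow(Add(4, 159), -1) = Pow(163, -1) = Rational(1, 163) ≈ 0.0061350)
Add(Mul(Function('j')(t), Pow(Function('P')(m, 50), -1)), Mul(-1760, Pow(644, -1))) = Add(Mul(Pow(Add(-105, Rational(1, 163)), -1), Pow(-166, -1)), Mul(-1760, Pow(644, -1))) = Add(Mul(Pow(Rational(-17114, 163), -1), Rational(-1, 166)), Mul(-1760, Rational(1, 644))) = Add(Mul(Rational(-163, 17114), Rational(-1, 166)), Rational(-440, 161)) = Add(Rational(163, 2840924), Rational(-440, 161)) = Rational(-1249980317, 457388764)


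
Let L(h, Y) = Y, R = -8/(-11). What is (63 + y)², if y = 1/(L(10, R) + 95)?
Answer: 4402322500/1108809 ≈ 3970.3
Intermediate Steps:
R = 8/11 (R = -8*(-1/11) = 8/11 ≈ 0.72727)
y = 11/1053 (y = 1/(8/11 + 95) = 1/(1053/11) = 11/1053 ≈ 0.010446)
(63 + y)² = (63 + 11/1053)² = (66350/1053)² = 4402322500/1108809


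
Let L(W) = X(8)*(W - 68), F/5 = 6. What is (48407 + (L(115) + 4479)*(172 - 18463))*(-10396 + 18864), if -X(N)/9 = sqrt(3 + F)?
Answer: -693334283576 + 65517703524*sqrt(33) ≈ -3.1696e+11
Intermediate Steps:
F = 30 (F = 5*6 = 30)
X(N) = -9*sqrt(33) (X(N) = -9*sqrt(3 + 30) = -9*sqrt(33))
L(W) = -9*sqrt(33)*(-68 + W) (L(W) = (-9*sqrt(33))*(W - 68) = (-9*sqrt(33))*(-68 + W) = -9*sqrt(33)*(-68 + W))
(48407 + (L(115) + 4479)*(172 - 18463))*(-10396 + 18864) = (48407 + (9*sqrt(33)*(68 - 1*115) + 4479)*(172 - 18463))*(-10396 + 18864) = (48407 + (9*sqrt(33)*(68 - 115) + 4479)*(-18291))*8468 = (48407 + (9*sqrt(33)*(-47) + 4479)*(-18291))*8468 = (48407 + (-423*sqrt(33) + 4479)*(-18291))*8468 = (48407 + (4479 - 423*sqrt(33))*(-18291))*8468 = (48407 + (-81925389 + 7737093*sqrt(33)))*8468 = (-81876982 + 7737093*sqrt(33))*8468 = -693334283576 + 65517703524*sqrt(33)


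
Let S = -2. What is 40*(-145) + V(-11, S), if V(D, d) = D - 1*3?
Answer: -5814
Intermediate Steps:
V(D, d) = -3 + D (V(D, d) = D - 3 = -3 + D)
40*(-145) + V(-11, S) = 40*(-145) + (-3 - 11) = -5800 - 14 = -5814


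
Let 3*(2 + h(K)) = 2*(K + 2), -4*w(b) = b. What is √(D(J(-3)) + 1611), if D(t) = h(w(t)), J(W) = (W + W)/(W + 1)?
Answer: √57954/6 ≈ 40.123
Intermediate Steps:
w(b) = -b/4
J(W) = 2*W/(1 + W) (J(W) = (2*W)/(1 + W) = 2*W/(1 + W))
h(K) = -⅔ + 2*K/3 (h(K) = -2 + (2*(K + 2))/3 = -2 + (2*(2 + K))/3 = -2 + (4 + 2*K)/3 = -2 + (4/3 + 2*K/3) = -⅔ + 2*K/3)
D(t) = -⅔ - t/6 (D(t) = -⅔ + 2*(-t/4)/3 = -⅔ - t/6)
√(D(J(-3)) + 1611) = √((-⅔ - (-3)/(3*(1 - 3))) + 1611) = √((-⅔ - (-3)/(3*(-2))) + 1611) = √((-⅔ - (-3)*(-1)/(3*2)) + 1611) = √((-⅔ - ⅙*3) + 1611) = √((-⅔ - ½) + 1611) = √(-7/6 + 1611) = √(9659/6) = √57954/6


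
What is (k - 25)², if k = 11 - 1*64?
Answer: 6084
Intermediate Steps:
k = -53 (k = 11 - 64 = -53)
(k - 25)² = (-53 - 25)² = (-78)² = 6084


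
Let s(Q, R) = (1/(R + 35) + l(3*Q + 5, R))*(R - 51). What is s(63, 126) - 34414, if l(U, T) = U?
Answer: -3198029/161 ≈ -19864.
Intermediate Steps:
s(Q, R) = (-51 + R)*(5 + 1/(35 + R) + 3*Q) (s(Q, R) = (1/(R + 35) + (3*Q + 5))*(R - 51) = (1/(35 + R) + (5 + 3*Q))*(-51 + R) = (5 + 1/(35 + R) + 3*Q)*(-51 + R) = (-51 + R)*(5 + 1/(35 + R) + 3*Q))
s(63, 126) - 34414 = (-8976 + 126 - 5355*63 + 126²*(5 + 3*63) - 16*126*(5 + 3*63))/(35 + 126) - 34414 = (-8976 + 126 - 337365 + 15876*(5 + 189) - 16*126*(5 + 189))/161 - 34414 = (-8976 + 126 - 337365 + 15876*194 - 16*126*194)/161 - 34414 = (-8976 + 126 - 337365 + 3079944 - 391104)/161 - 34414 = (1/161)*2342625 - 34414 = 2342625/161 - 34414 = -3198029/161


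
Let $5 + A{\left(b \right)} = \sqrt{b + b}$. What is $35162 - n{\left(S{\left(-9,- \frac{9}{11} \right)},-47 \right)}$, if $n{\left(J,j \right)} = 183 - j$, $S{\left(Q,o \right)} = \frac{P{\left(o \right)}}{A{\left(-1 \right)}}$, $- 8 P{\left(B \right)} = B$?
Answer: $34932$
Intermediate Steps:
$P{\left(B \right)} = - \frac{B}{8}$
$A{\left(b \right)} = -5 + \sqrt{2} \sqrt{b}$ ($A{\left(b \right)} = -5 + \sqrt{b + b} = -5 + \sqrt{2 b} = -5 + \sqrt{2} \sqrt{b}$)
$S{\left(Q,o \right)} = - \frac{o}{8 \left(-5 + i \sqrt{2}\right)}$ ($S{\left(Q,o \right)} = \frac{\left(- \frac{1}{8}\right) o}{-5 + \sqrt{2} \sqrt{-1}} = \frac{\left(- \frac{1}{8}\right) o}{-5 + \sqrt{2} i} = \frac{\left(- \frac{1}{8}\right) o}{-5 + i \sqrt{2}} = - \frac{o}{8 \left(-5 + i \sqrt{2}\right)}$)
$35162 - n{\left(S{\left(-9,- \frac{9}{11} \right)},-47 \right)} = 35162 - \left(183 - -47\right) = 35162 - \left(183 + 47\right) = 35162 - 230 = 34932$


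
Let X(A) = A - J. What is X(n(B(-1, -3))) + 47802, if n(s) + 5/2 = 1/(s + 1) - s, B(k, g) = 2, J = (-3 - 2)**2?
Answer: 286637/6 ≈ 47773.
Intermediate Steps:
J = 25 (J = (-5)**2 = 25)
n(s) = -5/2 + 1/(1 + s) - s (n(s) = -5/2 + (1/(s + 1) - s) = -5/2 + (1/(1 + s) - s) = -5/2 + 1/(1 + s) - s)
X(A) = -25 + A (X(A) = A - 1*25 = A - 25 = -25 + A)
X(n(B(-1, -3))) + 47802 = (-25 + (-3 - 7*2 - 2*2**2)/(2*(1 + 2))) + 47802 = (-25 + (1/2)*(-3 - 14 - 2*4)/3) + 47802 = (-25 + (1/2)*(1/3)*(-3 - 14 - 8)) + 47802 = (-25 + (1/2)*(1/3)*(-25)) + 47802 = (-25 - 25/6) + 47802 = -175/6 + 47802 = 286637/6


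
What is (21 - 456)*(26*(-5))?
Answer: 56550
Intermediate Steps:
(21 - 456)*(26*(-5)) = -435*(-130) = 56550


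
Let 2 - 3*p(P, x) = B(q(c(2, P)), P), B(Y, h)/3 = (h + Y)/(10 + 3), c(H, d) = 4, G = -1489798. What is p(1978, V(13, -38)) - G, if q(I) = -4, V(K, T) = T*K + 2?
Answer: 58096226/39 ≈ 1.4896e+6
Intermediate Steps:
V(K, T) = 2 + K*T (V(K, T) = K*T + 2 = 2 + K*T)
B(Y, h) = 3*Y/13 + 3*h/13 (B(Y, h) = 3*((h + Y)/(10 + 3)) = 3*((Y + h)/13) = 3*((Y + h)*(1/13)) = 3*(Y/13 + h/13) = 3*Y/13 + 3*h/13)
p(P, x) = 38/39 - P/13 (p(P, x) = ⅔ - ((3/13)*(-4) + 3*P/13)/3 = ⅔ - (-12/13 + 3*P/13)/3 = ⅔ + (4/13 - P/13) = 38/39 - P/13)
p(1978, V(13, -38)) - G = (38/39 - 1/13*1978) - 1*(-1489798) = (38/39 - 1978/13) + 1489798 = -5896/39 + 1489798 = 58096226/39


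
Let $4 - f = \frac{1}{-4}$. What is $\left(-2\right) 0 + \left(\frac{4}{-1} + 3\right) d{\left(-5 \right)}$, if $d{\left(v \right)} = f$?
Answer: $- \frac{17}{4} \approx -4.25$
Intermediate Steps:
$f = \frac{17}{4}$ ($f = 4 - \frac{1}{-4} = 4 - - \frac{1}{4} = 4 + \frac{1}{4} = \frac{17}{4} \approx 4.25$)
$d{\left(v \right)} = \frac{17}{4}$
$\left(-2\right) 0 + \left(\frac{4}{-1} + 3\right) d{\left(-5 \right)} = \left(-2\right) 0 + \left(\frac{4}{-1} + 3\right) \frac{17}{4} = 0 + \left(4 \left(-1\right) + 3\right) \frac{17}{4} = 0 + \left(-4 + 3\right) \frac{17}{4} = 0 - \frac{17}{4} = - \frac{17}{4}$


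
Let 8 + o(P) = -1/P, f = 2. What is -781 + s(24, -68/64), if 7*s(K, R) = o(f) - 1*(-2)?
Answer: -10947/14 ≈ -781.93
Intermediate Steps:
o(P) = -8 - 1/P
s(K, R) = -13/14 (s(K, R) = ((-8 - 1/2) - 1*(-2))/7 = ((-8 - 1*½) + 2)/7 = ((-8 - ½) + 2)/7 = (-17/2 + 2)/7 = (⅐)*(-13/2) = -13/14)
-781 + s(24, -68/64) = -781 - 13/14 = -10947/14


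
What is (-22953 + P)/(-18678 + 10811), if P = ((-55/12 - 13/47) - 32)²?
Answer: 6869074967/2502461232 ≈ 2.7449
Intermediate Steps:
P = 432182521/318096 (P = ((-55*1/12 - 13*1/47) - 32)² = ((-55/12 - 13/47) - 32)² = (-2741/564 - 32)² = (-20789/564)² = 432182521/318096 ≈ 1358.7)
(-22953 + P)/(-18678 + 10811) = (-22953 + 432182521/318096)/(-18678 + 10811) = -6869074967/318096/(-7867) = -6869074967/318096*(-1/7867) = 6869074967/2502461232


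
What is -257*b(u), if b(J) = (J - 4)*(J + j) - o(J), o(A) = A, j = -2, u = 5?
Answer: 514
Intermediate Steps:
b(J) = -J + (-4 + J)*(-2 + J) (b(J) = (J - 4)*(J - 2) - J = (-4 + J)*(-2 + J) - J = -J + (-4 + J)*(-2 + J))
-257*b(u) = -257*(8 + 5**2 - 7*5) = -257*(8 + 25 - 35) = -257*(-2) = 514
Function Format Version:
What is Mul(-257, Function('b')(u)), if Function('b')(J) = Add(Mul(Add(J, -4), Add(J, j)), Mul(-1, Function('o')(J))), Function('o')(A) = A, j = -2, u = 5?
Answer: 514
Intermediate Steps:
Function('b')(J) = Add(Mul(-1, J), Mul(Add(-4, J), Add(-2, J))) (Function('b')(J) = Add(Mul(Add(J, -4), Add(J, -2)), Mul(-1, J)) = Add(Mul(Add(-4, J), Add(-2, J)), Mul(-1, J)) = Add(Mul(-1, J), Mul(Add(-4, J), Add(-2, J))))
Mul(-257, Function('b')(u)) = Mul(-257, Add(8, Pow(5, 2), Mul(-7, 5))) = Mul(-257, Add(8, 25, -35)) = Mul(-257, -2) = 514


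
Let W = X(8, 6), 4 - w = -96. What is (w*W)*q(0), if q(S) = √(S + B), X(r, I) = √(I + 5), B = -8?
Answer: 200*I*√22 ≈ 938.08*I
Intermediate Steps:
X(r, I) = √(5 + I)
q(S) = √(-8 + S) (q(S) = √(S - 8) = √(-8 + S))
w = 100 (w = 4 - 1*(-96) = 4 + 96 = 100)
W = √11 (W = √(5 + 6) = √11 ≈ 3.3166)
(w*W)*q(0) = (100*√11)*√(-8 + 0) = (100*√11)*√(-8) = (100*√11)*(2*I*√2) = 200*I*√22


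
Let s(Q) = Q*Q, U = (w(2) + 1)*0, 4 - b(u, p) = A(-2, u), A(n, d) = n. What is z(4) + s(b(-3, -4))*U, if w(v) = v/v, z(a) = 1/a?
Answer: ¼ ≈ 0.25000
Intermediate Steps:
b(u, p) = 6 (b(u, p) = 4 - 1*(-2) = 4 + 2 = 6)
w(v) = 1
U = 0 (U = (1 + 1)*0 = 2*0 = 0)
s(Q) = Q²
z(4) + s(b(-3, -4))*U = 1/4 + 6²*0 = ¼ + 36*0 = ¼ + 0 = ¼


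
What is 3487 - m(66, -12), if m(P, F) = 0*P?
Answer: 3487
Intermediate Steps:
m(P, F) = 0
3487 - m(66, -12) = 3487 - 1*0 = 3487 + 0 = 3487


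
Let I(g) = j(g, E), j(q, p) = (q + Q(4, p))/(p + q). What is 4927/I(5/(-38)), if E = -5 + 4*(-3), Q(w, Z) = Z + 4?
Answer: 3207477/499 ≈ 6427.8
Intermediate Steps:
Q(w, Z) = 4 + Z
E = -17 (E = -5 - 12 = -17)
j(q, p) = (4 + p + q)/(p + q) (j(q, p) = (q + (4 + p))/(p + q) = (4 + p + q)/(p + q))
I(g) = (-13 + g)/(-17 + g) (I(g) = (4 - 17 + g)/(-17 + g) = (-13 + g)/(-17 + g))
4927/I(5/(-38)) = 4927/(((-13 + 5/(-38))/(-17 + 5/(-38)))) = 4927/(((-13 + 5*(-1/38))/(-17 + 5*(-1/38)))) = 4927/(((-13 - 5/38)/(-17 - 5/38))) = 4927/((-499/38/(-651/38))) = 4927/((-38/651*(-499/38))) = 4927/(499/651) = 4927*(651/499) = 3207477/499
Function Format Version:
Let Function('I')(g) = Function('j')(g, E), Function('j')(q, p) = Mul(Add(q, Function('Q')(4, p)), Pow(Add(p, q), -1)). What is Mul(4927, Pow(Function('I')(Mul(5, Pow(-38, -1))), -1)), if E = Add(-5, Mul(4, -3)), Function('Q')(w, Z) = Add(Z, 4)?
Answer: Rational(3207477, 499) ≈ 6427.8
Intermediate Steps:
Function('Q')(w, Z) = Add(4, Z)
E = -17 (E = Add(-5, -12) = -17)
Function('j')(q, p) = Mul(Pow(Add(p, q), -1), Add(4, p, q)) (Function('j')(q, p) = Mul(Add(q, Add(4, p)), Pow(Add(p, q), -1)) = Mul(Add(4, p, q), Pow(Add(p, q), -1)) = Mul(Pow(Add(p, q), -1), Add(4, p, q)))
Function('I')(g) = Mul(Pow(Add(-17, g), -1), Add(-13, g)) (Function('I')(g) = Mul(Pow(Add(-17, g), -1), Add(4, -17, g)) = Mul(Pow(Add(-17, g), -1), Add(-13, g)))
Mul(4927, Pow(Function('I')(Mul(5, Pow(-38, -1))), -1)) = Mul(4927, Pow(Mul(Pow(Add(-17, Mul(5, Pow(-38, -1))), -1), Add(-13, Mul(5, Pow(-38, -1)))), -1)) = Mul(4927, Pow(Mul(Pow(Add(-17, Mul(5, Rational(-1, 38))), -1), Add(-13, Mul(5, Rational(-1, 38)))), -1)) = Mul(4927, Pow(Mul(Pow(Add(-17, Rational(-5, 38)), -1), Add(-13, Rational(-5, 38))), -1)) = Mul(4927, Pow(Mul(Pow(Rational(-651, 38), -1), Rational(-499, 38)), -1)) = Mul(4927, Pow(Mul(Rational(-38, 651), Rational(-499, 38)), -1)) = Mul(4927, Pow(Rational(499, 651), -1)) = Mul(4927, Rational(651, 499)) = Rational(3207477, 499)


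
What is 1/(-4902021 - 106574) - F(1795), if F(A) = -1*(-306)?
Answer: -1532630071/5008595 ≈ -306.00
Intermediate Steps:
F(A) = 306
1/(-4902021 - 106574) - F(1795) = 1/(-4902021 - 106574) - 1*306 = 1/(-5008595) - 306 = -1/5008595 - 306 = -1532630071/5008595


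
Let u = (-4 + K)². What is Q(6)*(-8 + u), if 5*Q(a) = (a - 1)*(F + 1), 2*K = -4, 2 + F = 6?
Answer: 140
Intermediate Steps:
F = 4 (F = -2 + 6 = 4)
K = -2 (K = (½)*(-4) = -2)
Q(a) = -1 + a (Q(a) = ((a - 1)*(4 + 1))/5 = ((-1 + a)*5)/5 = (-5 + 5*a)/5 = -1 + a)
u = 36 (u = (-4 - 2)² = (-6)² = 36)
Q(6)*(-8 + u) = (-1 + 6)*(-8 + 36) = 5*28 = 140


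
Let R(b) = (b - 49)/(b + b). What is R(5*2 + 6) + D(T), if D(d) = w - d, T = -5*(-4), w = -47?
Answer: -2177/32 ≈ -68.031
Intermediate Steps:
R(b) = (-49 + b)/(2*b) (R(b) = (-49 + b)/((2*b)) = (-49 + b)*(1/(2*b)) = (-49 + b)/(2*b))
T = 20
D(d) = -47 - d
R(5*2 + 6) + D(T) = (-49 + (5*2 + 6))/(2*(5*2 + 6)) + (-47 - 1*20) = (-49 + (10 + 6))/(2*(10 + 6)) + (-47 - 20) = (½)*(-49 + 16)/16 - 67 = (½)*(1/16)*(-33) - 67 = -33/32 - 67 = -2177/32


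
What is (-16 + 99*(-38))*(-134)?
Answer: 506252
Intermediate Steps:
(-16 + 99*(-38))*(-134) = (-16 - 3762)*(-134) = -3778*(-134) = 506252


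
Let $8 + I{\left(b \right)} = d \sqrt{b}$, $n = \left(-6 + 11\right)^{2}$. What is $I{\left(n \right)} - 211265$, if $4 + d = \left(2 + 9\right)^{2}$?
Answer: $-210688$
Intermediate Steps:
$d = 117$ ($d = -4 + \left(2 + 9\right)^{2} = -4 + 11^{2} = -4 + 121 = 117$)
$n = 25$ ($n = 5^{2} = 25$)
$I{\left(b \right)} = -8 + 117 \sqrt{b}$
$I{\left(n \right)} - 211265 = \left(-8 + 117 \sqrt{25}\right) - 211265 = \left(-8 + 117 \cdot 5\right) - 211265 = \left(-8 + 585\right) - 211265 = 577 - 211265 = -210688$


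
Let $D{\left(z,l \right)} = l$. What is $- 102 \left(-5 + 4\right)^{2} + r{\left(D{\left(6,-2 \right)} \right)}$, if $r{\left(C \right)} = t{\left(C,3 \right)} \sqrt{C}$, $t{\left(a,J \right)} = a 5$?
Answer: $-102 - 10 i \sqrt{2} \approx -102.0 - 14.142 i$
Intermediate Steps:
$t{\left(a,J \right)} = 5 a$
$r{\left(C \right)} = 5 C^{\frac{3}{2}}$ ($r{\left(C \right)} = 5 C \sqrt{C} = 5 C^{\frac{3}{2}}$)
$- 102 \left(-5 + 4\right)^{2} + r{\left(D{\left(6,-2 \right)} \right)} = - 102 \left(-5 + 4\right)^{2} + 5 \left(-2\right)^{\frac{3}{2}} = - 102 \left(-1\right)^{2} + 5 \left(- 2 i \sqrt{2}\right) = \left(-102\right) 1 - 10 i \sqrt{2} = -102 - 10 i \sqrt{2}$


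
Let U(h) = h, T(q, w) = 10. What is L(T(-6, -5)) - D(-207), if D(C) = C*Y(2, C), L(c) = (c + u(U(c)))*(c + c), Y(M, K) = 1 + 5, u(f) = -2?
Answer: 1402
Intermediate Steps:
Y(M, K) = 6
L(c) = 2*c*(-2 + c) (L(c) = (c - 2)*(c + c) = (-2 + c)*(2*c) = 2*c*(-2 + c))
D(C) = 6*C (D(C) = C*6 = 6*C)
L(T(-6, -5)) - D(-207) = 2*10*(-2 + 10) - 6*(-207) = 2*10*8 - 1*(-1242) = 160 + 1242 = 1402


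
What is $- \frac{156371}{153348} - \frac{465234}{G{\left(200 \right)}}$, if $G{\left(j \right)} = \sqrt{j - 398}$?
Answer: $- \frac{156371}{153348} + 7049 i \sqrt{22} \approx -1.0197 + 33063.0 i$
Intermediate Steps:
$G{\left(j \right)} = \sqrt{-398 + j}$
$- \frac{156371}{153348} - \frac{465234}{G{\left(200 \right)}} = - \frac{156371}{153348} - \frac{465234}{\sqrt{-398 + 200}} = \left(-156371\right) \frac{1}{153348} - \frac{465234}{\sqrt{-198}} = - \frac{156371}{153348} - \frac{465234}{3 i \sqrt{22}} = - \frac{156371}{153348} - 465234 \left(- \frac{i \sqrt{22}}{66}\right) = - \frac{156371}{153348} + 7049 i \sqrt{22}$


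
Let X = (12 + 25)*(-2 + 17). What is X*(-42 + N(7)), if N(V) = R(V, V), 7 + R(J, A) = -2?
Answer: -28305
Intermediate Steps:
R(J, A) = -9 (R(J, A) = -7 - 2 = -9)
X = 555 (X = 37*15 = 555)
N(V) = -9
X*(-42 + N(7)) = 555*(-42 - 9) = 555*(-51) = -28305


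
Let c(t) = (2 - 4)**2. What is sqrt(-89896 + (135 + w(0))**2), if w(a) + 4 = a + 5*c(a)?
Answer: 3*I*sqrt(7455) ≈ 259.03*I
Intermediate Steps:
c(t) = 4 (c(t) = (-2)**2 = 4)
w(a) = 16 + a (w(a) = -4 + (a + 5*4) = -4 + (a + 20) = -4 + (20 + a) = 16 + a)
sqrt(-89896 + (135 + w(0))**2) = sqrt(-89896 + (135 + (16 + 0))**2) = sqrt(-89896 + (135 + 16)**2) = sqrt(-89896 + 151**2) = sqrt(-89896 + 22801) = sqrt(-67095) = 3*I*sqrt(7455)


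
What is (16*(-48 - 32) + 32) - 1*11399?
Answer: -12647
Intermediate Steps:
(16*(-48 - 32) + 32) - 1*11399 = (16*(-80) + 32) - 11399 = (-1280 + 32) - 11399 = -1248 - 11399 = -12647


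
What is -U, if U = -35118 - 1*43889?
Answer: 79007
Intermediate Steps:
U = -79007 (U = -35118 - 43889 = -79007)
-U = -1*(-79007) = 79007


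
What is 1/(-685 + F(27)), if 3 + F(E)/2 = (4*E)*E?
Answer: 1/5141 ≈ 0.00019451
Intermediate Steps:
F(E) = -6 + 8*E² (F(E) = -6 + 2*((4*E)*E) = -6 + 2*(4*E²) = -6 + 8*E²)
1/(-685 + F(27)) = 1/(-685 + (-6 + 8*27²)) = 1/(-685 + (-6 + 8*729)) = 1/(-685 + (-6 + 5832)) = 1/(-685 + 5826) = 1/5141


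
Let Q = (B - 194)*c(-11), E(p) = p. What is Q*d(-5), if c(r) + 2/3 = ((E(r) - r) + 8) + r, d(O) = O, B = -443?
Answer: -35035/3 ≈ -11678.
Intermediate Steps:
c(r) = 22/3 + r (c(r) = -⅔ + (((r - r) + 8) + r) = -⅔ + ((0 + 8) + r) = -⅔ + (8 + r) = 22/3 + r)
Q = 7007/3 (Q = (-443 - 194)*(22/3 - 11) = -637*(-11/3) = 7007/3 ≈ 2335.7)
Q*d(-5) = (7007/3)*(-5) = -35035/3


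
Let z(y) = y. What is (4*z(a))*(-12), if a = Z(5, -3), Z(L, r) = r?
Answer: 144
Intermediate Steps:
a = -3
(4*z(a))*(-12) = (4*(-3))*(-12) = -12*(-12) = 144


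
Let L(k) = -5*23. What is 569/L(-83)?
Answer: -569/115 ≈ -4.9478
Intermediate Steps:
L(k) = -115
569/L(-83) = 569/(-115) = 569*(-1/115) = -569/115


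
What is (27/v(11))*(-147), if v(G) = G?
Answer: -3969/11 ≈ -360.82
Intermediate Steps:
(27/v(11))*(-147) = (27/11)*(-147) = -3969/11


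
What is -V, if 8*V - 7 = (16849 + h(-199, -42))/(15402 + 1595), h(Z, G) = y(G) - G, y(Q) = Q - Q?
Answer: -67935/67988 ≈ -0.99922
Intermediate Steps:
y(Q) = 0
h(Z, G) = -G (h(Z, G) = 0 - G = -G)
V = 67935/67988 (V = 7/8 + ((16849 - 1*(-42))/(15402 + 1595))/8 = 7/8 + ((16849 + 42)/16997)/8 = 7/8 + (16891*(1/16997))/8 = 7/8 + (⅛)*(16891/16997) = 7/8 + 16891/135976 = 67935/67988 ≈ 0.99922)
-V = -1*67935/67988 = -67935/67988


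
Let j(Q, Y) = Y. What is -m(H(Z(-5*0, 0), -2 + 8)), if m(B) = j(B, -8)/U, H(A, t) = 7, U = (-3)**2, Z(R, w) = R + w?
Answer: 8/9 ≈ 0.88889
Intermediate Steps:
U = 9
m(B) = -8/9
-m(H(Z(-5*0, 0), -2 + 8)) = -1*(-8/9) = 8/9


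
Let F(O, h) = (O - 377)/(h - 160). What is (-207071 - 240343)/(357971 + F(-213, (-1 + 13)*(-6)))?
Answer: -51900024/41524931 ≈ -1.2499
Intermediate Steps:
F(O, h) = (-377 + O)/(-160 + h)
(-207071 - 240343)/(357971 + F(-213, (-1 + 13)*(-6))) = (-207071 - 240343)/(357971 + (-377 - 213)/(-160 + (-1 + 13)*(-6))) = -447414/(357971 - 590/(-160 + 12*(-6))) = -447414/(357971 - 590/(-160 - 72)) = -447414/(357971 - 590/(-232)) = -447414/(357971 - 1/232*(-590)) = -447414/(357971 + 295/116) = -447414/41524931/116 = -447414*116/41524931 = -51900024/41524931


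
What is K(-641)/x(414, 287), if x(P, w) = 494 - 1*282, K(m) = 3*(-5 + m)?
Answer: -969/106 ≈ -9.1415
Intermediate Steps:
K(m) = -15 + 3*m
x(P, w) = 212 (x(P, w) = 494 - 282 = 212)
K(-641)/x(414, 287) = (-15 + 3*(-641))/212 = (-15 - 1923)*(1/212) = -1938*1/212 = -969/106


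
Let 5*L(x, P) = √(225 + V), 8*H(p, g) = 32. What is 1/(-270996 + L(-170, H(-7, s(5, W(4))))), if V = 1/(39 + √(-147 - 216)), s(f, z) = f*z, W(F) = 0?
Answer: 4710/(-1276391160 + √471*√(423939 - 11*I*√3)) ≈ -3.6901e-6 + 9.18e-16*I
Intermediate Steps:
H(p, g) = 4 (H(p, g) = (⅛)*32 = 4)
V = 1/(39 + 11*I*√3) (V = 1/(39 + √(-363)) = 1/(39 + 11*I*√3) ≈ 0.020701 - 0.010113*I)
L(x, P) = √(141313/628 - 11*I*√3/1884)/5 (L(x, P) = √(225 + (13/628 - 11*I*√3/1884))/5 = √(141313/628 - 11*I*√3/1884)/5)
1/(-270996 + L(-170, H(-7, s(5, W(4))))) = 1/(-270996 + √(199675269 - 5181*I*√3)/4710)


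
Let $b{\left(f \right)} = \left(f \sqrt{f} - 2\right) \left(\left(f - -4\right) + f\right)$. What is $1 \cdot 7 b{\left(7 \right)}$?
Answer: $-252 + 882 \sqrt{7} \approx 2081.6$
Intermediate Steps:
$b{\left(f \right)} = \left(-2 + f^{\frac{3}{2}}\right) \left(4 + 2 f\right)$ ($b{\left(f \right)} = \left(f^{\frac{3}{2}} - 2\right) \left(\left(f + 4\right) + f\right) = \left(-2 + f^{\frac{3}{2}}\right) \left(\left(4 + f\right) + f\right) = \left(-2 + f^{\frac{3}{2}}\right) \left(4 + 2 f\right)$)
$1 \cdot 7 b{\left(7 \right)} = 1 \cdot 7 \left(-8 - 28 + 2 \cdot 7^{\frac{5}{2}} + 4 \cdot 7^{\frac{3}{2}}\right) = 7 \left(-8 - 28 + 2 \cdot 49 \sqrt{7} + 4 \cdot 7 \sqrt{7}\right) = 7 \left(-8 - 28 + 98 \sqrt{7} + 28 \sqrt{7}\right) = 7 \left(-36 + 126 \sqrt{7}\right) = -252 + 882 \sqrt{7}$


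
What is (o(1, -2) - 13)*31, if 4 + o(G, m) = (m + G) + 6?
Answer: -372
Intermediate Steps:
o(G, m) = 2 + G + m (o(G, m) = -4 + ((m + G) + 6) = -4 + ((G + m) + 6) = -4 + (6 + G + m) = 2 + G + m)
(o(1, -2) - 13)*31 = ((2 + 1 - 2) - 13)*31 = (1 - 13)*31 = -12*31 = -372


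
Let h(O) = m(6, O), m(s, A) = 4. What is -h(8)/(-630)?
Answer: 2/315 ≈ 0.0063492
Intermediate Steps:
h(O) = 4
-h(8)/(-630) = -4/(-630) = -(-1)*4/630 = -1*(-2/315) = 2/315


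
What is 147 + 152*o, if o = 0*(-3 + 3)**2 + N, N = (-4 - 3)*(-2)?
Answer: 2275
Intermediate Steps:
N = 14 (N = -7*(-2) = 14)
o = 14 (o = 0*(-3 + 3)**2 + 14 = 0*0**2 + 14 = 0*0 + 14 = 0 + 14 = 14)
147 + 152*o = 147 + 152*14 = 147 + 2128 = 2275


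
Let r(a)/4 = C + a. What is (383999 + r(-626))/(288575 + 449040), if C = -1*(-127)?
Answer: 382003/737615 ≈ 0.51789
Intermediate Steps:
C = 127
r(a) = 508 + 4*a (r(a) = 4*(127 + a) = 508 + 4*a)
(383999 + r(-626))/(288575 + 449040) = (383999 + (508 + 4*(-626)))/(288575 + 449040) = (383999 + (508 - 2504))/737615 = (383999 - 1996)*(1/737615) = 382003*(1/737615) = 382003/737615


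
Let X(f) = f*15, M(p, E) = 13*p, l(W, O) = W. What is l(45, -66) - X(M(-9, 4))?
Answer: 1800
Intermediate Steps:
X(f) = 15*f
l(45, -66) - X(M(-9, 4)) = 45 - 15*13*(-9) = 45 - 15*(-117) = 45 - 1*(-1755) = 45 + 1755 = 1800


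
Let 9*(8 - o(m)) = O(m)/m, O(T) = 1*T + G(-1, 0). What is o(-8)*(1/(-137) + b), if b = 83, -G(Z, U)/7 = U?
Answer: 269090/411 ≈ 654.72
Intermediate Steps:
G(Z, U) = -7*U
O(T) = T (O(T) = 1*T - 7*0 = T + 0 = T)
o(m) = 71/9 (o(m) = 8 - m/(9*m) = 8 - 1/9*1 = 8 - 1/9 = 71/9)
o(-8)*(1/(-137) + b) = 71*(1/(-137) + 83)/9 = 71*(-1/137 + 83)/9 = (71/9)*(11370/137) = 269090/411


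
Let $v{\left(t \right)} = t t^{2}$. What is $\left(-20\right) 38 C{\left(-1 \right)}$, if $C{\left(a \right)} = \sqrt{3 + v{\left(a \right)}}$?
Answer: $- 760 \sqrt{2} \approx -1074.8$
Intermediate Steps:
$v{\left(t \right)} = t^{3}$
$C{\left(a \right)} = \sqrt{3 + a^{3}}$
$\left(-20\right) 38 C{\left(-1 \right)} = \left(-20\right) 38 \sqrt{3 + \left(-1\right)^{3}} = - 760 \sqrt{3 - 1} = - 760 \sqrt{2}$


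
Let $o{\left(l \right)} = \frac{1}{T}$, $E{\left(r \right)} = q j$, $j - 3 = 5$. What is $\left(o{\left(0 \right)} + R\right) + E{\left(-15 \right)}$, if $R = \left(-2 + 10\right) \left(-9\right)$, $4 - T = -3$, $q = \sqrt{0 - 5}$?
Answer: $- \frac{503}{7} + 8 i \sqrt{5} \approx -71.857 + 17.889 i$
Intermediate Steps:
$j = 8$ ($j = 3 + 5 = 8$)
$q = i \sqrt{5}$ ($q = \sqrt{-5} = i \sqrt{5} \approx 2.2361 i$)
$T = 7$ ($T = 4 - -3 = 4 + 3 = 7$)
$E{\left(r \right)} = 8 i \sqrt{5}$ ($E{\left(r \right)} = i \sqrt{5} \cdot 8 = 8 i \sqrt{5}$)
$R = -72$ ($R = 8 \left(-9\right) = -72$)
$o{\left(l \right)} = \frac{1}{7}$
$\left(o{\left(0 \right)} + R\right) + E{\left(-15 \right)} = \left(\frac{1}{7} - 72\right) + 8 i \sqrt{5} = - \frac{503}{7} + 8 i \sqrt{5}$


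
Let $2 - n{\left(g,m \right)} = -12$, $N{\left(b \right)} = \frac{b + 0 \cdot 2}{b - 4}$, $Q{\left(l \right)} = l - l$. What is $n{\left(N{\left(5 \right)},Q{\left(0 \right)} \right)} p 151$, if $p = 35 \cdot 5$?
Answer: $369950$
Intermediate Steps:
$Q{\left(l \right)} = 0$
$N{\left(b \right)} = \frac{b}{-4 + b}$ ($N{\left(b \right)} = \frac{b + 0}{-4 + b} = \frac{b}{-4 + b}$)
$n{\left(g,m \right)} = 14$ ($n{\left(g,m \right)} = 2 - -12 = 2 + 12 = 14$)
$p = 175$
$n{\left(N{\left(5 \right)},Q{\left(0 \right)} \right)} p 151 = 14 \cdot 175 \cdot 151 = 2450 \cdot 151 = 369950$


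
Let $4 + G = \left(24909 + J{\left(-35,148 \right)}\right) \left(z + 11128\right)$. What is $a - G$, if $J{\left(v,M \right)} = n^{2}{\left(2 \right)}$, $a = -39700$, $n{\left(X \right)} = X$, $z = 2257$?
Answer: $-333500201$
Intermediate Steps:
$J{\left(v,M \right)} = 4$ ($J{\left(v,M \right)} = 2^{2} = 4$)
$G = 333460501$ ($G = -4 + \left(24909 + 4\right) \left(2257 + 11128\right) = -4 + 24913 \cdot 13385 = -4 + 333460505 = 333460501$)
$a - G = -39700 - 333460501 = -333500201$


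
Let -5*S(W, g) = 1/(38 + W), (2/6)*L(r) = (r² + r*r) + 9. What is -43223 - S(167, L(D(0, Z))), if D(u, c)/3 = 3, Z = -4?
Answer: -44303574/1025 ≈ -43223.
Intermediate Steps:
D(u, c) = 9 (D(u, c) = 3*3 = 9)
L(r) = 27 + 6*r² (L(r) = 3*((r² + r*r) + 9) = 3*((r² + r²) + 9) = 3*(2*r² + 9) = 3*(9 + 2*r²) = 27 + 6*r²)
S(W, g) = -1/(5*(38 + W))
-43223 - S(167, L(D(0, Z))) = -43223 - (-1)/(190 + 5*167) = -43223 - (-1)/(190 + 835) = -43223 - (-1)/1025 = -43223 - 1*(-1/1025) = -43223 + 1/1025 = -44303574/1025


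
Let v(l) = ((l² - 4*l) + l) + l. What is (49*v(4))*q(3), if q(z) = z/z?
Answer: 392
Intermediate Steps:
q(z) = 1
v(l) = l² - 2*l (v(l) = (l² - 3*l) + l = l² - 2*l)
(49*v(4))*q(3) = (49*(4*(-2 + 4)))*1 = (49*(4*2))*1 = (49*8)*1 = 392*1 = 392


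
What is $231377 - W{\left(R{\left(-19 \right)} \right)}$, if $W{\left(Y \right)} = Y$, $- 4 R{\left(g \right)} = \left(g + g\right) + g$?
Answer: $\frac{925451}{4} \approx 2.3136 \cdot 10^{5}$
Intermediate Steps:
$R{\left(g \right)} = - \frac{3 g}{4}$ ($R{\left(g \right)} = - \frac{\left(g + g\right) + g}{4} = - \frac{2 g + g}{4} = - \frac{3 g}{4}$)
$231377 - W{\left(R{\left(-19 \right)} \right)} = 231377 - \left(- \frac{3}{4}\right) \left(-19\right) = 231377 - \frac{57}{4} = \frac{925451}{4}$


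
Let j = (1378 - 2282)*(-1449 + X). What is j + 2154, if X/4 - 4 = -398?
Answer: 2736754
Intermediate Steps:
X = -1576 (X = 16 + 4*(-398) = 16 - 1592 = -1576)
j = 2734600 (j = (1378 - 2282)*(-1449 - 1576) = -904*(-3025) = 2734600)
j + 2154 = 2734600 + 2154 = 2736754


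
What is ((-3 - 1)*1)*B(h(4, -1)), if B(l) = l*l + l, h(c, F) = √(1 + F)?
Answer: 0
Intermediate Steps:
B(l) = l + l² (B(l) = l² + l = l + l²)
((-3 - 1)*1)*B(h(4, -1)) = ((-3 - 1)*1)*(√(1 - 1)*(1 + √(1 - 1))) = (-4*1)*(√0*(1 + √0)) = -0*(1 + 0) = -0 = -4*0 = 0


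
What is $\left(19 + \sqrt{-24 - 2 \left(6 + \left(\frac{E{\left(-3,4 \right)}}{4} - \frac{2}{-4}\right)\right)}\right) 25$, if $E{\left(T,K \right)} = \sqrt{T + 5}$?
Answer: $475 + \frac{25 \sqrt{-148 - 2 \sqrt{2}}}{2} \approx 475.0 + 153.52 i$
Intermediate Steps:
$E{\left(T,K \right)} = \sqrt{5 + T}$
$\left(19 + \sqrt{-24 - 2 \left(6 + \left(\frac{E{\left(-3,4 \right)}}{4} - \frac{2}{-4}\right)\right)}\right) 25 = \left(19 + \sqrt{-24 - 2 \left(6 + \left(\frac{\sqrt{5 - 3}}{4} - \frac{2}{-4}\right)\right)}\right) 25 = \left(19 + \sqrt{-24 - 2 \left(6 + \left(\sqrt{2} \cdot \frac{1}{4} - - \frac{1}{2}\right)\right)}\right) 25 = \left(19 + \sqrt{-24 - 2 \left(6 + \left(\frac{\sqrt{2}}{4} + \frac{1}{2}\right)\right)}\right) 25 = \left(19 + \sqrt{-24 - 2 \left(6 + \left(\frac{1}{2} + \frac{\sqrt{2}}{4}\right)\right)}\right) 25 = \left(19 + \sqrt{-24 - 2 \left(\frac{13}{2} + \frac{\sqrt{2}}{4}\right)}\right) 25 = \left(19 + \sqrt{-24 - \left(13 + \frac{\sqrt{2}}{2}\right)}\right) 25 = \left(19 + \sqrt{-37 - \frac{\sqrt{2}}{2}}\right) 25 = 475 + 25 \sqrt{-37 - \frac{\sqrt{2}}{2}}$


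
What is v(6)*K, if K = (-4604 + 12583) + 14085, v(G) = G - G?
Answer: 0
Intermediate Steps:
v(G) = 0
K = 22064 (K = 7979 + 14085 = 22064)
v(6)*K = 0*22064 = 0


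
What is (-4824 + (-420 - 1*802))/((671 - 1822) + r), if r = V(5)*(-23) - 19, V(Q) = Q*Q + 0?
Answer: 6046/1745 ≈ 3.4648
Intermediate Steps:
V(Q) = Q² (V(Q) = Q² + 0 = Q²)
r = -594 (r = 5²*(-23) - 19 = 25*(-23) - 19 = -575 - 19 = -594)
(-4824 + (-420 - 1*802))/((671 - 1822) + r) = (-4824 + (-420 - 1*802))/((671 - 1822) - 594) = (-4824 + (-420 - 802))/(-1151 - 594) = (-4824 - 1222)/(-1745) = -6046*(-1/1745) = 6046/1745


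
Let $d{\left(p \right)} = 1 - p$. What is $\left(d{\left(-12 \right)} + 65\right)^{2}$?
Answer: $6084$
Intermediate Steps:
$\left(d{\left(-12 \right)} + 65\right)^{2} = \left(\left(1 - -12\right) + 65\right)^{2} = \left(\left(1 + 12\right) + 65\right)^{2} = \left(13 + 65\right)^{2} = 78^{2} = 6084$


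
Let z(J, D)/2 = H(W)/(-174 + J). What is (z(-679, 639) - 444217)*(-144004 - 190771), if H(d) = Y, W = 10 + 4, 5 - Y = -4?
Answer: 126851978513225/853 ≈ 1.4871e+11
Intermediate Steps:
Y = 9 (Y = 5 - 1*(-4) = 5 + 4 = 9)
W = 14
H(d) = 9
z(J, D) = 18/(-174 + J) (z(J, D) = 2*(9/(-174 + J)) = 18/(-174 + J))
(z(-679, 639) - 444217)*(-144004 - 190771) = (18/(-174 - 679) - 444217)*(-144004 - 190771) = (18/(-853) - 444217)*(-334775) = (18*(-1/853) - 444217)*(-334775) = (-18/853 - 444217)*(-334775) = -378917119/853*(-334775) = 126851978513225/853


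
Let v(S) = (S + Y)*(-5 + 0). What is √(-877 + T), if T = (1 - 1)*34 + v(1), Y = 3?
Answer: I*√897 ≈ 29.95*I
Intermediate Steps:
v(S) = -15 - 5*S (v(S) = (S + 3)*(-5 + 0) = (3 + S)*(-5) = -15 - 5*S)
T = -20 (T = (1 - 1)*34 + (-15 - 5*1) = 0*34 + (-15 - 5) = 0 - 20 = -20)
√(-877 + T) = √(-877 - 20) = √(-897) = I*√897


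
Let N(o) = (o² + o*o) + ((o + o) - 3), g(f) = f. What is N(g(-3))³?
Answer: 729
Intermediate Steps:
N(o) = -3 + 2*o + 2*o² (N(o) = (o² + o²) + (2*o - 3) = 2*o² + (-3 + 2*o) = -3 + 2*o + 2*o²)
N(g(-3))³ = (-3 + 2*(-3) + 2*(-3)²)³ = (-3 - 6 + 2*9)³ = (-3 - 6 + 18)³ = 9³ = 729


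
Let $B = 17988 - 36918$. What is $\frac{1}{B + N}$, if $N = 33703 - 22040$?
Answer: $- \frac{1}{7267} \approx -0.00013761$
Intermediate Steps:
$N = 11663$
$B = -18930$ ($B = 17988 - 36918 = -18930$)
$\frac{1}{B + N} = \frac{1}{-18930 + 11663} = \frac{1}{-7267} = - \frac{1}{7267}$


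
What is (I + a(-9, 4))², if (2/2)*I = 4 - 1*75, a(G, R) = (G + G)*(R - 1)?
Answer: 15625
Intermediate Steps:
a(G, R) = 2*G*(-1 + R) (a(G, R) = (2*G)*(-1 + R) = 2*G*(-1 + R))
I = -71 (I = 4 - 1*75 = 4 - 75 = -71)
(I + a(-9, 4))² = (-71 + 2*(-9)*(-1 + 4))² = (-71 + 2*(-9)*3)² = (-71 - 54)² = (-125)² = 15625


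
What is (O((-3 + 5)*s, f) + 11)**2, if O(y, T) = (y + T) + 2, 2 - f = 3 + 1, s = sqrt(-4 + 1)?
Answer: 109 + 44*I*sqrt(3) ≈ 109.0 + 76.21*I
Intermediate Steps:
s = I*sqrt(3) (s = sqrt(-3) = I*sqrt(3) ≈ 1.732*I)
f = -2 (f = 2 - (3 + 1) = 2 - 1*4 = 2 - 4 = -2)
O(y, T) = 2 + T + y (O(y, T) = (T + y) + 2 = 2 + T + y)
(O((-3 + 5)*s, f) + 11)**2 = ((2 - 2 + (-3 + 5)*(I*sqrt(3))) + 11)**2 = ((2 - 2 + 2*(I*sqrt(3))) + 11)**2 = ((2 - 2 + 2*I*sqrt(3)) + 11)**2 = (2*I*sqrt(3) + 11)**2 = (11 + 2*I*sqrt(3))**2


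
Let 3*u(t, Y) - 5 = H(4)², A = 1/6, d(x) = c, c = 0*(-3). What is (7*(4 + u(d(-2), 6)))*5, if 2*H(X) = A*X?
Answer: 5390/27 ≈ 199.63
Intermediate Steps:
c = 0
d(x) = 0
A = ⅙ ≈ 0.16667
H(X) = X/12 (H(X) = (X/6)/2 = X/12)
u(t, Y) = 46/27 (u(t, Y) = 5/3 + ((1/12)*4)²/3 = 5/3 + (⅓)²/3 = 5/3 + (⅓)*(⅑) = 5/3 + 1/27 = 46/27)
(7*(4 + u(d(-2), 6)))*5 = (7*(4 + 46/27))*5 = (7*(154/27))*5 = (1078/27)*5 = 5390/27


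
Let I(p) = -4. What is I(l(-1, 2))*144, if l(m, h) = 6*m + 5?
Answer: -576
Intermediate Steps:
l(m, h) = 5 + 6*m
I(l(-1, 2))*144 = -4*144 = -576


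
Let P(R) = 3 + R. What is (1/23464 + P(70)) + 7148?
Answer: 169433545/23464 ≈ 7221.0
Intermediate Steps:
(1/23464 + P(70)) + 7148 = (1/23464 + (3 + 70)) + 7148 = (1/23464 + 73) + 7148 = 1712873/23464 + 7148 = 169433545/23464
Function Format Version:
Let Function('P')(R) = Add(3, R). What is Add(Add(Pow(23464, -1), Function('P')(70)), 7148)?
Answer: Rational(169433545, 23464) ≈ 7221.0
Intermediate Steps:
Add(Add(Pow(23464, -1), Function('P')(70)), 7148) = Add(Add(Pow(23464, -1), Add(3, 70)), 7148) = Add(Add(Rational(1, 23464), 73), 7148) = Add(Rational(1712873, 23464), 7148) = Rational(169433545, 23464)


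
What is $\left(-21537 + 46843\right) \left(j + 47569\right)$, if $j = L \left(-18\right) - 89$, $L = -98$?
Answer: $1246168664$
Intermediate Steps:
$j = 1675$ ($j = \left(-98\right) \left(-18\right) - 89 = 1764 - 89 = 1675$)
$\left(-21537 + 46843\right) \left(j + 47569\right) = \left(-21537 + 46843\right) \left(1675 + 47569\right) = 25306 \cdot 49244 = 1246168664$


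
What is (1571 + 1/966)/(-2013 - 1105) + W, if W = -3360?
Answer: -10121797267/3011988 ≈ -3360.5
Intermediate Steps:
(1571 + 1/966)/(-2013 - 1105) + W = (1571 + 1/966)/(-2013 - 1105) - 3360 = (1571 + 1/966)/(-3118) - 3360 = (1517587/966)*(-1/3118) - 3360 = -1517587/3011988 - 3360 = -10121797267/3011988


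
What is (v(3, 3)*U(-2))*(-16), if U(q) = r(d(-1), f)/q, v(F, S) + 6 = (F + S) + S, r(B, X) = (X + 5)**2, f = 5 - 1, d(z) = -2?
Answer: 1944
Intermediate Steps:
f = 4
r(B, X) = (5 + X)**2
v(F, S) = -6 + F + 2*S (v(F, S) = -6 + ((F + S) + S) = -6 + (F + 2*S) = -6 + F + 2*S)
U(q) = 81/q (U(q) = (5 + 4)**2/q = 9**2/q = 81/q)
(v(3, 3)*U(-2))*(-16) = ((-6 + 3 + 2*3)*(81/(-2)))*(-16) = ((-6 + 3 + 6)*(81*(-1/2)))*(-16) = (3*(-81/2))*(-16) = -243/2*(-16) = 1944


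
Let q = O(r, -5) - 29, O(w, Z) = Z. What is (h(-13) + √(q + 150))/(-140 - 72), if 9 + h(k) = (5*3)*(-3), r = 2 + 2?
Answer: 27/106 - √29/106 ≈ 0.20391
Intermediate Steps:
r = 4
h(k) = -54 (h(k) = -9 + (5*3)*(-3) = -9 + 15*(-3) = -9 - 45 = -54)
q = -34 (q = -5 - 29 = -34)
(h(-13) + √(q + 150))/(-140 - 72) = (-54 + √(-34 + 150))/(-140 - 72) = (-54 + √116)/(-212) = -(-54 + 2*√29)/212 = 27/106 - √29/106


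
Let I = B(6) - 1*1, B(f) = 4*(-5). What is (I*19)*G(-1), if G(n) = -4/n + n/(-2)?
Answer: -3591/2 ≈ -1795.5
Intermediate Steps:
B(f) = -20
I = -21 (I = -20 - 1*1 = -20 - 1 = -21)
G(n) = -4/n - n/2 (G(n) = -4/n + n*(-½) = -4/n - n/2)
(I*19)*G(-1) = (-21*19)*(-4/(-1) - ½*(-1)) = -399*(-4*(-1) + ½) = -399*(4 + ½) = -399*9/2 = -3591/2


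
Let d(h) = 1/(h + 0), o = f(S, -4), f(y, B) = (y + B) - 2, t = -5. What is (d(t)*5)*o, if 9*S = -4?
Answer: 58/9 ≈ 6.4444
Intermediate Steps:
S = -4/9 (S = (1/9)*(-4) = -4/9 ≈ -0.44444)
f(y, B) = -2 + B + y (f(y, B) = (B + y) - 2 = -2 + B + y)
o = -58/9 (o = -2 - 4 - 4/9 = -58/9 ≈ -6.4444)
d(h) = 1/h
(d(t)*5)*o = (5/(-5))*(-58/9) = -1/5*5*(-58/9) = -1*(-58/9) = 58/9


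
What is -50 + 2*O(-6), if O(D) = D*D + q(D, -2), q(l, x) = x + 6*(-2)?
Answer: -6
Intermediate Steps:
q(l, x) = -12 + x (q(l, x) = x - 12 = -12 + x)
O(D) = -14 + D² (O(D) = D*D + (-12 - 2) = D² - 14 = -14 + D²)
-50 + 2*O(-6) = -50 + 2*(-14 + (-6)²) = -50 + 2*(-14 + 36) = -50 + 2*22 = -50 + 44 = -6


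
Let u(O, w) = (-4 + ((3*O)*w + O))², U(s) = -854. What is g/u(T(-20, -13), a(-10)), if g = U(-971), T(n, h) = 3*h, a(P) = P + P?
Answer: -854/5276209 ≈ -0.00016186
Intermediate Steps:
a(P) = 2*P
u(O, w) = (-4 + O + 3*O*w)² (u(O, w) = (-4 + (3*O*w + O))² = (-4 + (O + 3*O*w))² = (-4 + O + 3*O*w)²)
g = -854
g/u(T(-20, -13), a(-10)) = -854/(-4 + 3*(-13) + 3*(3*(-13))*(2*(-10)))² = -854/(-4 - 39 + 3*(-39)*(-20))² = -854/(-4 - 39 + 2340)² = -854/(2297²) = -854/5276209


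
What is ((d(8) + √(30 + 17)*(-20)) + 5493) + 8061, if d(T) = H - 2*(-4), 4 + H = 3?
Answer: 13561 - 20*√47 ≈ 13424.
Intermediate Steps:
H = -1 (H = -4 + 3 = -1)
d(T) = 7 (d(T) = -1 - 2*(-4) = -1 + 8 = 7)
((d(8) + √(30 + 17)*(-20)) + 5493) + 8061 = ((7 + √(30 + 17)*(-20)) + 5493) + 8061 = ((7 + √47*(-20)) + 5493) + 8061 = ((7 - 20*√47) + 5493) + 8061 = (5500 - 20*√47) + 8061 = 13561 - 20*√47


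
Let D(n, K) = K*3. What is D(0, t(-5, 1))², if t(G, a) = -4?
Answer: 144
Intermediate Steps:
D(n, K) = 3*K
D(0, t(-5, 1))² = (3*(-4))² = (-12)² = 144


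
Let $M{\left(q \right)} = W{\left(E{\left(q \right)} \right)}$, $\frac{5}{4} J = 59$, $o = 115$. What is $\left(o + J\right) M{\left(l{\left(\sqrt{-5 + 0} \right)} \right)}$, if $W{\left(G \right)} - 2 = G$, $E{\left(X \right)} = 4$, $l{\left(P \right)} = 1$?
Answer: $\frac{4866}{5} \approx 973.2$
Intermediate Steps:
$W{\left(G \right)} = 2 + G$
$J = \frac{236}{5}$ ($J = \frac{4}{5} \cdot 59 = \frac{236}{5} \approx 47.2$)
$M{\left(q \right)} = 6$ ($M{\left(q \right)} = 2 + 4 = 6$)
$\left(o + J\right) M{\left(l{\left(\sqrt{-5 + 0} \right)} \right)} = \left(115 + \frac{236}{5}\right) 6 = \frac{811}{5} \cdot 6 = \frac{4866}{5}$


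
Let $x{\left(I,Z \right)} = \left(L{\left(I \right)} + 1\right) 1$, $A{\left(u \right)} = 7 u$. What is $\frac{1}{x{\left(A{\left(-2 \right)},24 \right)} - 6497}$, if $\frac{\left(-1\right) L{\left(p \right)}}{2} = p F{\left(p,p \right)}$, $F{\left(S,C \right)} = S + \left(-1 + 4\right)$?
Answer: $- \frac{1}{6804} \approx -0.00014697$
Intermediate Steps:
$F{\left(S,C \right)} = 3 + S$ ($F{\left(S,C \right)} = S + 3 = 3 + S$)
$L{\left(p \right)} = - 2 p \left(3 + p\right)$
$x{\left(I,Z \right)} = 1 - 2 I \left(3 + I\right)$ ($x{\left(I,Z \right)} = \left(- 2 I \left(3 + I\right) + 1\right) 1 = \left(1 - 2 I \left(3 + I\right)\right) 1 = 1 - 2 I \left(3 + I\right)$)
$\frac{1}{x{\left(A{\left(-2 \right)},24 \right)} - 6497} = \frac{1}{\left(1 - 2 \cdot 7 \left(-2\right) \left(3 + 7 \left(-2\right)\right)\right) - 6497} = \frac{1}{\left(1 - - 28 \left(3 - 14\right)\right) - 6497} = \frac{1}{\left(1 - \left(-28\right) \left(-11\right)\right) - 6497} = \frac{1}{\left(1 - 308\right) - 6497} = \frac{1}{-307 - 6497} = \frac{1}{-6804} = - \frac{1}{6804}$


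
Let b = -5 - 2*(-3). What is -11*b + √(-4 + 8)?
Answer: -9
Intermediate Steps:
b = 1 (b = -5 + 6 = 1)
-11*b + √(-4 + 8) = -11*1 + √(-4 + 8) = -11 + √4 = -11 + 2 = -9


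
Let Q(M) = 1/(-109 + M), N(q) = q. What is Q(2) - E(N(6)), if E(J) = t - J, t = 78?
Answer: -7705/107 ≈ -72.009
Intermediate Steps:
E(J) = 78 - J
Q(2) - E(N(6)) = 1/(-109 + 2) - (78 - 1*6) = 1/(-107) - (78 - 6) = -1/107 - 1*72 = -1/107 - 72 = -7705/107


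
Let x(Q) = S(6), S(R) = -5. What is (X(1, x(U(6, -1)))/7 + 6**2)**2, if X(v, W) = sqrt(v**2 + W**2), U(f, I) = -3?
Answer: (252 + sqrt(26))**2/49 ≈ 1349.0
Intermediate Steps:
x(Q) = -5
X(v, W) = sqrt(W**2 + v**2)
(X(1, x(U(6, -1)))/7 + 6**2)**2 = (sqrt((-5)**2 + 1**2)/7 + 6**2)**2 = (sqrt(25 + 1)*(1/7) + 36)**2 = (sqrt(26)*(1/7) + 36)**2 = (sqrt(26)/7 + 36)**2 = (36 + sqrt(26)/7)**2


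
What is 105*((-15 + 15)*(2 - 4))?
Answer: 0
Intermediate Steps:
105*((-15 + 15)*(2 - 4)) = 105*(0*(-2)) = 105*0 = 0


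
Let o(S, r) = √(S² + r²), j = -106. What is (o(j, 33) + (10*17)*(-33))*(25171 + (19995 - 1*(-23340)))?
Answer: -384318660 + 342530*√493 ≈ -3.7671e+8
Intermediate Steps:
(o(j, 33) + (10*17)*(-33))*(25171 + (19995 - 1*(-23340))) = (√((-106)² + 33²) + (10*17)*(-33))*(25171 + (19995 - 1*(-23340))) = (√(11236 + 1089) + 170*(-33))*(25171 + (19995 + 23340)) = (√12325 - 5610)*(25171 + 43335) = (5*√493 - 5610)*68506 = (-5610 + 5*√493)*68506 = -384318660 + 342530*√493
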